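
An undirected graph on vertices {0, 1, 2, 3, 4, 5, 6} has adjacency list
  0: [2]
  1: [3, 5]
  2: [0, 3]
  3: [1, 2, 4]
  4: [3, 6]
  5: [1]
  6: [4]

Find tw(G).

1

A width-1 tree decomposition is:
Bags: B1 = {3, 4}  B2 = {2, 3}  B3 = {1, 3}  B4 = {4, 6}  B5 = {1, 5}  B6 = {0, 2}
Tree: B1–B2, B1–B3, B1–B4, B3–B5, B2–B6
The largest bag has 2 vertices, giving width 1; this decomposition certifies tw(G) ≤ 1. Since G has at least one edge (e.g. 4–3), it is not an edgeless graph, so tw(G) ≥ 1. Hence tw(G) = 1 exactly.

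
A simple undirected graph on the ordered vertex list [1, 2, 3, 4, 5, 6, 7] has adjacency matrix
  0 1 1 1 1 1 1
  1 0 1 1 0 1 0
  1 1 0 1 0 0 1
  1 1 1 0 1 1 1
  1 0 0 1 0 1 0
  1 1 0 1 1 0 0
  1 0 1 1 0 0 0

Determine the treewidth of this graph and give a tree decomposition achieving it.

Treewidth 3.
One such decomposition:
Bags: B1 = {1, 2, 3, 4}  B2 = {1, 3, 4, 7}  B3 = {1, 2, 4, 6}  B4 = {1, 4, 5, 6}
Tree: B1–B2, B1–B3, B3–B4

The largest bag has 4 vertices, giving width 3; this decomposition certifies tw(G) ≤ 3. For the lower bound, the 4 vertices {1, 2, 3, 4} are pairwise adjacent, and any tree decomposition puts a clique entirely inside one bag — forcing width ≥ 3. The upper and lower bounds meet at 3, so that is the treewidth.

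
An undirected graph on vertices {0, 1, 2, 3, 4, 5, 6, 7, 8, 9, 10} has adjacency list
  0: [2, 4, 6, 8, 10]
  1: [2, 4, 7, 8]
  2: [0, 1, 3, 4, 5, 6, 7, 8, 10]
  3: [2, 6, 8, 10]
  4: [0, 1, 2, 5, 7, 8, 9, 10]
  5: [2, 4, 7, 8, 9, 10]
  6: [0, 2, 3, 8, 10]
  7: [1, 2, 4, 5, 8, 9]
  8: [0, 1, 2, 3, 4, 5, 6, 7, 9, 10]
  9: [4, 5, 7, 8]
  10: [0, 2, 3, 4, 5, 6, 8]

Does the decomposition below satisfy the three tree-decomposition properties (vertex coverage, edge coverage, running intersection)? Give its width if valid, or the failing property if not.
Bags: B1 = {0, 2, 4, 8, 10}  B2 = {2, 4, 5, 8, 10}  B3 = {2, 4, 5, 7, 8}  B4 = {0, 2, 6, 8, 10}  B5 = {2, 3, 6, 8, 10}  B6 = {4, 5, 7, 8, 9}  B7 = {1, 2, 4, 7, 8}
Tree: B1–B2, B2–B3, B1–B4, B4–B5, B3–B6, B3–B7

Yes; width 4.

Every vertex of G appears in some bag (union = {0, 1, 2, 3, 4, 5, 6, 7, 8, 9, 10}); every edge is covered by a bag; and for each vertex v the set of bags containing v is connected in the bag tree. The decomposition is therefore valid. The largest bag has 5 vertices, so the width is 4.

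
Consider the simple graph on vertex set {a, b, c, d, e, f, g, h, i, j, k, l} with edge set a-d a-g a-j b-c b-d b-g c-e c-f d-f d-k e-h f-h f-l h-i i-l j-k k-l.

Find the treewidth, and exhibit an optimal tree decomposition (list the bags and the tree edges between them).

Every bag has size at most 4, so the width is 4 − 1 = 3 and tw(G) ≤ 3. For the lower bound: the 4 vertex sets {e,h,i}, {l}, {f}, {b,c,d,k} are disjoint, each induces a connected subgraph, and every pair is joined by at least one edge of G. Contracting each set to a single vertex therefore yields K_{4} as a minor, and since treewidth is minor-monotone, tw(G) ≥ tw(K_{4}) = 3. Combining the bounds, tw(G) = 3.

Treewidth 3.
One such decomposition:
Bags: B1 = {e, h, i, l}  B2 = {e, f, h, l}  B3 = {c, e, f, l}  B4 = {c, f, k, l}  B5 = {c, d, f, k}  B6 = {b, c, d, k}  B7 = {b, d, j, k}  B8 = {a, b, d, j}  B9 = {a, b, g, j}
Tree: B1–B2, B2–B3, B3–B4, B4–B5, B5–B6, B6–B7, B7–B8, B8–B9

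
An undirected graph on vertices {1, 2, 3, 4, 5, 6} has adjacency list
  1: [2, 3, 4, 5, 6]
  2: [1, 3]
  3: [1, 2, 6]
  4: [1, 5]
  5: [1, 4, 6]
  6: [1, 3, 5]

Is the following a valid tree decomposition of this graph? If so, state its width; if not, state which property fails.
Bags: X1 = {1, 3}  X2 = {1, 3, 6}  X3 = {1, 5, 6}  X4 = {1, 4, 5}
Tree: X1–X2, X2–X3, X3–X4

No — vertex 2 appears in no bag.

A tree decomposition must satisfy three properties: every vertex lies in some bag; for every edge, both endpoints lie together in some bag; and for every vertex, the bags containing it form a connected subtree. Here vertex 2 appears in no bag, so the decomposition is invalid.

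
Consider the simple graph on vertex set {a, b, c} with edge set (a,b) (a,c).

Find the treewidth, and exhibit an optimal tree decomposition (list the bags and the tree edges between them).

The largest bag has 2 vertices, giving width 1; this decomposition certifies tw(G) ≤ 1. G has an edge, so its treewidth is at least 1. Combining the bounds, tw(G) = 1.

Treewidth 1.
One optimal decomposition is:
Bags: B1 = {a, c}  B2 = {a, b}
Tree: B1–B2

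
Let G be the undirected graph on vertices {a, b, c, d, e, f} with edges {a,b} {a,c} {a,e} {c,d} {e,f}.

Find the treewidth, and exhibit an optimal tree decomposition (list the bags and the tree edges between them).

Each bag holds 2 vertices, so the decomposition has width 1, which upper-bounds the treewidth. Any graph with an edge has treewidth ≥ 1, and G has the edge c–a. Combining the bounds, tw(G) = 1.

Treewidth 1.
One such decomposition:
Bags: B1 = {a, c}  B2 = {a, e}  B3 = {e, f}  B4 = {a, b}  B5 = {c, d}
Tree: B1–B2, B2–B3, B2–B4, B1–B5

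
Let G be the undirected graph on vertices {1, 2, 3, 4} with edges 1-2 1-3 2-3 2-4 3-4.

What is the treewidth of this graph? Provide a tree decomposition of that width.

Each bag holds 3 vertices, so the decomposition has width 2, which upper-bounds the treewidth. Conversely, {1, 2, 3} is a clique of size 3, and the vertices of any clique must share a bag in every tree decomposition; so some bag has ≥ 3 vertices and tw(G) ≥ 2. Therefore the treewidth is 2.

Treewidth 2.
One such decomposition:
Bags: B1 = {1, 2, 3}  B2 = {2, 3, 4}
Tree: B1–B2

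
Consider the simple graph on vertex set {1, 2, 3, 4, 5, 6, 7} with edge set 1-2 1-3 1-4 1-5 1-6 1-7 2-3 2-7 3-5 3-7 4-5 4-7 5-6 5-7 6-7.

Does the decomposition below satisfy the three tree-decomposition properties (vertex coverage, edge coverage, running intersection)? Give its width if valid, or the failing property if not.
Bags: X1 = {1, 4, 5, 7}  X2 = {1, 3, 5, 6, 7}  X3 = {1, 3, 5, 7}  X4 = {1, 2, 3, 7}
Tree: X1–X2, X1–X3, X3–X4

No — bags containing vertex 3 are not connected in the tree.

A tree decomposition must satisfy three properties: every vertex lies in some bag; for every edge, both endpoints lie together in some bag; and for every vertex, the bags containing it form a connected subtree. Here bags containing vertex 3 are not connected in the tree, so the decomposition is invalid.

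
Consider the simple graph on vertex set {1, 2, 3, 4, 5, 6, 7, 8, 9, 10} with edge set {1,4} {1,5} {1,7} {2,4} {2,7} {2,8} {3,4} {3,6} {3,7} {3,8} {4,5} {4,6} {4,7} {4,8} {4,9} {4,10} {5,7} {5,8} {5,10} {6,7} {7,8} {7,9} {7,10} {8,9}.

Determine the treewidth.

A width-3 tree decomposition is:
Bags: B1 = {4, 5, 7, 10}  B2 = {4, 5, 7, 8}  B3 = {2, 4, 7, 8}  B4 = {1, 4, 5, 7}  B5 = {4, 7, 8, 9}  B6 = {3, 4, 7, 8}  B7 = {3, 4, 6, 7}
Tree: B1–B2, B2–B3, B2–B4, B3–B5, B3–B6, B6–B7
Every bag has size at most 4, so the width is 4 − 1 = 3 and tw(G) ≤ 3. For the lower bound, the 4 vertices {4, 7, 8, 9} are pairwise adjacent, and any tree decomposition puts a clique entirely inside one bag — forcing width ≥ 3. The upper and lower bounds meet at 3, so that is the treewidth.

3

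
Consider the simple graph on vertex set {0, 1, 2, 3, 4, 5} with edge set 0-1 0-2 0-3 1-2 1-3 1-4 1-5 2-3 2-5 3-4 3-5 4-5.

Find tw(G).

A width-3 tree decomposition is:
Bags: B1 = {1, 3, 4, 5}  B2 = {1, 2, 3, 5}  B3 = {0, 1, 2, 3}
Tree: B1–B2, B2–B3
Each bag holds 4 vertices, so the decomposition has width 3, which upper-bounds the treewidth. On the other hand G contains the 4-clique {0, 1, 2, 3}. A clique must lie in a single bag of any decomposition, so no decomposition can have width below 3. Therefore the treewidth is 3.

3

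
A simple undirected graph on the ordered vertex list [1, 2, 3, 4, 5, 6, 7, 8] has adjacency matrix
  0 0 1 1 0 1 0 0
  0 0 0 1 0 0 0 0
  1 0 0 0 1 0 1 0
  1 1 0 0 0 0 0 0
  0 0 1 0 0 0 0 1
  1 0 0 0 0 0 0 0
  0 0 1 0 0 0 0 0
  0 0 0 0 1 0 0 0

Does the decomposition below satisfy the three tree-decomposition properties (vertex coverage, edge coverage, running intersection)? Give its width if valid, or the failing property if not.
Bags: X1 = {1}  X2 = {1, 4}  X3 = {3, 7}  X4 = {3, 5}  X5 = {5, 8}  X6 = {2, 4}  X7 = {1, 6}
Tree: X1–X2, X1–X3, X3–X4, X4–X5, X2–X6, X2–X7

A tree decomposition must satisfy three properties: every vertex lies in some bag; for every edge, both endpoints lie together in some bag; and for every vertex, the bags containing it form a connected subtree. Here edge (3,1) lies in no bag, so the decomposition is invalid.

No — edge (3,1) lies in no bag.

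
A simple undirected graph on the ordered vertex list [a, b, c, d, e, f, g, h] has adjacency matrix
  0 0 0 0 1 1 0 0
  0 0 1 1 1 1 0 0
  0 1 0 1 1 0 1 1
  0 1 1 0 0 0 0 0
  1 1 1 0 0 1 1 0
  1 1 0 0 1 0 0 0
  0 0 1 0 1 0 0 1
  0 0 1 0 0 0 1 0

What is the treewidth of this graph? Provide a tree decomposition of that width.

Treewidth 2.
Bags: B1 = {b, c, e}  B2 = {b, e, f}  B3 = {c, e, g}  B4 = {c, g, h}  B5 = {a, e, f}  B6 = {b, c, d}
Tree: B1–B2, B1–B3, B3–B4, B2–B5, B1–B6

Each bag holds 3 vertices, so the decomposition has width 2, which upper-bounds the treewidth. Conversely, {a, e, f} is a clique of size 3, and the vertices of any clique must share a bag in every tree decomposition; so some bag has ≥ 3 vertices and tw(G) ≥ 2. Combining the bounds, tw(G) = 2.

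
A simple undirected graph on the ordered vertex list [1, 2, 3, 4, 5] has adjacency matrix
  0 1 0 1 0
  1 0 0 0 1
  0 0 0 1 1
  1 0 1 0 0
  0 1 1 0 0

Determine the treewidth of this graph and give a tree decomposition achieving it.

The largest bag has 3 vertices, giving width 2; this decomposition certifies tw(G) ≤ 2. The edges 2–1–4–3–5–2 form a cycle, so G is not a tree and its treewidth is at least 2. Combining the bounds, tw(G) = 2.

Treewidth 2.
One optimal decomposition is:
Bags: B1 = {1, 2, 4}  B2 = {2, 3, 4}  B3 = {2, 3, 5}
Tree: B1–B2, B2–B3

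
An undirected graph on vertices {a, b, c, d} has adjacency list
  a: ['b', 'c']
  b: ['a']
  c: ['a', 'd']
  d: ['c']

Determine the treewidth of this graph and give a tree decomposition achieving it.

The largest bag has 2 vertices, giving width 1; this decomposition certifies tw(G) ≤ 1. Since G has at least one edge (e.g. b–a), it is not an edgeless graph, so tw(G) ≥ 1. Therefore the treewidth is 1.

Treewidth 1.
Bags: B1 = {a, b}  B2 = {a, c}  B3 = {c, d}
Tree: B1–B2, B2–B3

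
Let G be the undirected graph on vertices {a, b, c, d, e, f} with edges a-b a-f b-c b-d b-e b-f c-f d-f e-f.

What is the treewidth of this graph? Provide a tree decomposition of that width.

Each bag holds 3 vertices, so the decomposition has width 2, which upper-bounds the treewidth. For the lower bound, the 3 vertices {b, d, f} are pairwise adjacent, and any tree decomposition puts a clique entirely inside one bag — forcing width ≥ 2. Combining the bounds, tw(G) = 2.

Treewidth 2.
One optimal decomposition is:
Bags: B1 = {b, d, f}  B2 = {a, b, f}  B3 = {b, e, f}  B4 = {b, c, f}
Tree: B1–B2, B1–B3, B2–B4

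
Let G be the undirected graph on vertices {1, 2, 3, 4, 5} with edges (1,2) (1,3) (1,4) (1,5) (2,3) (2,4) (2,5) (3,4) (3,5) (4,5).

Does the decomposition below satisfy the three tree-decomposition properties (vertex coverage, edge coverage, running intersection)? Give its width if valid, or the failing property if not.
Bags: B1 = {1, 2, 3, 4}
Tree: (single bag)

No — vertex 5 appears in no bag.

A tree decomposition must satisfy three properties: every vertex lies in some bag; for every edge, both endpoints lie together in some bag; and for every vertex, the bags containing it form a connected subtree. Here vertex 5 appears in no bag, so the decomposition is invalid.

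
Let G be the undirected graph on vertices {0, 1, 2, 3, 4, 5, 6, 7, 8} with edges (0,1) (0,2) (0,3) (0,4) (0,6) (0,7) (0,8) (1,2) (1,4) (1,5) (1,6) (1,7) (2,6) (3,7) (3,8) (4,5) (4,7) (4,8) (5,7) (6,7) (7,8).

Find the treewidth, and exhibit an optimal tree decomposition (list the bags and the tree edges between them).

Each bag holds 4 vertices, so the decomposition has width 3, which upper-bounds the treewidth. For the lower bound, the 4 vertices {0, 1, 2, 6} are pairwise adjacent, and any tree decomposition puts a clique entirely inside one bag — forcing width ≥ 3. The upper and lower bounds meet at 3, so that is the treewidth.

Treewidth 3.
One optimal decomposition is:
Bags: B1 = {1, 4, 5, 7}  B2 = {0, 1, 4, 7}  B3 = {0, 4, 7, 8}  B4 = {0, 3, 7, 8}  B5 = {0, 1, 6, 7}  B6 = {0, 1, 2, 6}
Tree: B1–B2, B2–B3, B3–B4, B2–B5, B5–B6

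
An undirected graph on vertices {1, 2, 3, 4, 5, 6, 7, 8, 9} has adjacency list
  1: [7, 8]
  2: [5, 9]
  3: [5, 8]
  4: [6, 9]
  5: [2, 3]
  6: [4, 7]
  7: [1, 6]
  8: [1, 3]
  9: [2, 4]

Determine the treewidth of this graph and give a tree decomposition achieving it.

Treewidth 2.
One optimal decomposition is:
Bags: B1 = {2, 3, 5}  B2 = {2, 3, 8}  B3 = {1, 2, 8}  B4 = {1, 2, 7}  B5 = {2, 6, 7}  B6 = {2, 4, 6}  B7 = {2, 4, 9}
Tree: B1–B2, B2–B3, B3–B4, B4–B5, B5–B6, B6–B7

Every bag has size at most 3, so the width is 3 − 1 = 2 and tw(G) ≤ 2. For the lower bound, G contains the cycle 2–5–3–8–1–7–6–4–9–2, so G is not a forest; only forests have treewidth ≤ 1, hence tw(G) ≥ 2. Therefore the treewidth is 2.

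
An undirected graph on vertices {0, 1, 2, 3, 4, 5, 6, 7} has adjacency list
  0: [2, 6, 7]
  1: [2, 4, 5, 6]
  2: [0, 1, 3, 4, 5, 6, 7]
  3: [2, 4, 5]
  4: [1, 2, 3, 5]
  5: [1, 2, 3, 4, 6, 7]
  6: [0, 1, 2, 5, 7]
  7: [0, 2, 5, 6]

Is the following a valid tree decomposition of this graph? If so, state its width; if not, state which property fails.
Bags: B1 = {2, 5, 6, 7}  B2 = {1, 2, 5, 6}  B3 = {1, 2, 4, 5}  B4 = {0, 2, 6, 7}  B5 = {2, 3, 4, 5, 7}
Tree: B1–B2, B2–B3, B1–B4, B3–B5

A tree decomposition must satisfy three properties: every vertex lies in some bag; for every edge, both endpoints lie together in some bag; and for every vertex, the bags containing it form a connected subtree. Here bags containing vertex 7 are not connected in the tree, so the decomposition is invalid.

No — bags containing vertex 7 are not connected in the tree.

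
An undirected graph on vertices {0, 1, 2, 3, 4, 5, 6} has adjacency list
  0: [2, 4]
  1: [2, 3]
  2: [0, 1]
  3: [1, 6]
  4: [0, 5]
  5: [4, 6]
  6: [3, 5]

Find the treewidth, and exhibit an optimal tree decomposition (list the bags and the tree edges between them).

Every bag has size at most 3, so the width is 3 − 1 = 2 and tw(G) ≤ 2. The edges 0–2–1–3–6–5–4–0 form a cycle, so G is not a tree and its treewidth is at least 2. The upper and lower bounds meet at 2, so that is the treewidth.

Treewidth 2.
Bags: B1 = {0, 1, 2}  B2 = {0, 1, 3}  B3 = {0, 3, 6}  B4 = {0, 5, 6}  B5 = {0, 4, 5}
Tree: B1–B2, B2–B3, B3–B4, B4–B5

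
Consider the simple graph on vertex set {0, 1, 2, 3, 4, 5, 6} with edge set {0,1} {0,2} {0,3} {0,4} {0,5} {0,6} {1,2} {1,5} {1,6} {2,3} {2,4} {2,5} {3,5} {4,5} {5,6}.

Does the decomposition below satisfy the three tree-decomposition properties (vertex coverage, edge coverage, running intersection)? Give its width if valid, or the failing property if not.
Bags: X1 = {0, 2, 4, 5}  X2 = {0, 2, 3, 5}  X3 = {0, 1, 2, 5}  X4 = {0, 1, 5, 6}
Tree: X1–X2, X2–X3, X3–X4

Yes; width 3.

Checking the three conditions: (i) the bags cover all of {0, 1, 2, 3, 4, 5, 6}; (ii) for each edge, some bag contains both endpoints; (iii) the bags containing any fixed vertex form a subtree. All hold, so the decomposition is valid with width 4 − 1 = 3.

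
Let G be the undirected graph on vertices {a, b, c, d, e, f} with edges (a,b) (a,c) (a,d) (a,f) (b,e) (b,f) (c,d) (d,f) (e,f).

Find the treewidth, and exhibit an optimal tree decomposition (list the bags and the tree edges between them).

Treewidth 2.
One such decomposition:
Bags: B1 = {a, d, f}  B2 = {a, b, f}  B3 = {a, c, d}  B4 = {b, e, f}
Tree: B1–B2, B1–B3, B2–B4

Each bag holds 3 vertices, so the decomposition has width 2, which upper-bounds the treewidth. Conversely, {a, c, d} is a clique of size 3, and the vertices of any clique must share a bag in every tree decomposition; so some bag has ≥ 3 vertices and tw(G) ≥ 2. The upper and lower bounds meet at 2, so that is the treewidth.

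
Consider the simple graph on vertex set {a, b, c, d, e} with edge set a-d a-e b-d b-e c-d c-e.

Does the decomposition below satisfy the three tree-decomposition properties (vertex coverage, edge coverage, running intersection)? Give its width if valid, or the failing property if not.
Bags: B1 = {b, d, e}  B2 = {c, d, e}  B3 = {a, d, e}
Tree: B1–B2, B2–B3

Checking the three conditions: (i) the bags cover all of {a, b, c, d, e}; (ii) for each edge, some bag contains both endpoints; (iii) the bags containing any fixed vertex form a subtree. All hold, so the decomposition is valid with width 3 − 1 = 2.

Yes; width 2.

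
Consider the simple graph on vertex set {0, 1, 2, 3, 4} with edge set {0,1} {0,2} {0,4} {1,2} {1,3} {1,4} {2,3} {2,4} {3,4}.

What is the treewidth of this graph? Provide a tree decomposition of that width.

Each bag holds 4 vertices, so the decomposition has width 3, which upper-bounds the treewidth. Conversely, {0, 1, 2, 4} is a clique of size 4, and the vertices of any clique must share a bag in every tree decomposition; so some bag has ≥ 4 vertices and tw(G) ≥ 3. The upper and lower bounds meet at 3, so that is the treewidth.

Treewidth 3.
One optimal decomposition is:
Bags: B1 = {0, 1, 2, 4}  B2 = {1, 2, 3, 4}
Tree: B1–B2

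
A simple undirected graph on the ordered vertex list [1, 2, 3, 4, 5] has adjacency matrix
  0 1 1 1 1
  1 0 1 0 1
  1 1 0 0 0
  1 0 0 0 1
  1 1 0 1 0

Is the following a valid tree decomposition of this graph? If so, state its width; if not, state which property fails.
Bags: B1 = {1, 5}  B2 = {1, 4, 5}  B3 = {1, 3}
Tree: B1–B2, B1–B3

A tree decomposition must satisfy three properties: every vertex lies in some bag; for every edge, both endpoints lie together in some bag; and for every vertex, the bags containing it form a connected subtree. Here vertex 2 appears in no bag, so the decomposition is invalid.

No — vertex 2 appears in no bag.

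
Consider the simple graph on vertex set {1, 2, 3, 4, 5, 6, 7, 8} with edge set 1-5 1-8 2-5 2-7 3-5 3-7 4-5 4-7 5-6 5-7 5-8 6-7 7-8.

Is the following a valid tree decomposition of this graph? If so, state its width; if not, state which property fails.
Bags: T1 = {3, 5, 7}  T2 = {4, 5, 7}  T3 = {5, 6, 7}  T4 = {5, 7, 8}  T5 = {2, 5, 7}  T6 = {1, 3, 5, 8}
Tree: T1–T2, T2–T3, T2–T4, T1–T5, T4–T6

A tree decomposition must satisfy three properties: every vertex lies in some bag; for every edge, both endpoints lie together in some bag; and for every vertex, the bags containing it form a connected subtree. Here bags containing vertex 3 are not connected in the tree, so the decomposition is invalid.

No — bags containing vertex 3 are not connected in the tree.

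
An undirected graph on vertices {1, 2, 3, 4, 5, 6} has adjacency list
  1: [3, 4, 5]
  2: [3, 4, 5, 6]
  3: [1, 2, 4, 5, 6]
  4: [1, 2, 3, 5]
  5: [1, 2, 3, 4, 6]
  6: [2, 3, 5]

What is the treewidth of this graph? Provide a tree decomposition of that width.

Each bag holds 4 vertices, so the decomposition has width 3, which upper-bounds the treewidth. Conversely, {1, 3, 4, 5} is a clique of size 4, and the vertices of any clique must share a bag in every tree decomposition; so some bag has ≥ 4 vertices and tw(G) ≥ 3. Hence tw(G) = 3 exactly.

Treewidth 3.
One such decomposition:
Bags: B1 = {2, 3, 4, 5}  B2 = {1, 3, 4, 5}  B3 = {2, 3, 5, 6}
Tree: B1–B2, B1–B3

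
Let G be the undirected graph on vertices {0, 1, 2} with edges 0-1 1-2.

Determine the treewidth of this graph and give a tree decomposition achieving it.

Treewidth 1.
One optimal decomposition is:
Bags: B1 = {0, 1}  B2 = {1, 2}
Tree: B1–B2

Every bag has size at most 2, so the width is 2 − 1 = 1 and tw(G) ≤ 1. G has an edge, so its treewidth is at least 1. The upper and lower bounds meet at 1, so that is the treewidth.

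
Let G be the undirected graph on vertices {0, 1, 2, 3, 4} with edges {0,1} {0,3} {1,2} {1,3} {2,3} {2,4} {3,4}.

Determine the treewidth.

A width-2 tree decomposition is:
Bags: B1 = {0, 1, 3}  B2 = {1, 2, 3}  B3 = {2, 3, 4}
Tree: B1–B2, B2–B3
Every bag has size at most 3, so the width is 3 − 1 = 2 and tw(G) ≤ 2. For the lower bound, the 3 vertices {0, 1, 3} are pairwise adjacent, and any tree decomposition puts a clique entirely inside one bag — forcing width ≥ 2. Therefore the treewidth is 2.

2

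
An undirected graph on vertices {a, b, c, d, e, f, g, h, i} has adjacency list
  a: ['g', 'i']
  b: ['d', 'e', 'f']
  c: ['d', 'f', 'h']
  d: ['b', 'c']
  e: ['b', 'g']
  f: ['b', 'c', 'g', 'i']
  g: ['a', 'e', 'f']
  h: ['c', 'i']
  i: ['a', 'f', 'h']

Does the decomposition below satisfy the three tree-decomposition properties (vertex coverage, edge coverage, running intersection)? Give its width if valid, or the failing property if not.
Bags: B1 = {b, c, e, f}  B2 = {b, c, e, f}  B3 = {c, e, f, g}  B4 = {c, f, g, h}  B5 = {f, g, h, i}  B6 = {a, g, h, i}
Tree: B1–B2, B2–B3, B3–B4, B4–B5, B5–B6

No — vertex d appears in no bag.

A tree decomposition must satisfy three properties: every vertex lies in some bag; for every edge, both endpoints lie together in some bag; and for every vertex, the bags containing it form a connected subtree. Here vertex d appears in no bag, so the decomposition is invalid.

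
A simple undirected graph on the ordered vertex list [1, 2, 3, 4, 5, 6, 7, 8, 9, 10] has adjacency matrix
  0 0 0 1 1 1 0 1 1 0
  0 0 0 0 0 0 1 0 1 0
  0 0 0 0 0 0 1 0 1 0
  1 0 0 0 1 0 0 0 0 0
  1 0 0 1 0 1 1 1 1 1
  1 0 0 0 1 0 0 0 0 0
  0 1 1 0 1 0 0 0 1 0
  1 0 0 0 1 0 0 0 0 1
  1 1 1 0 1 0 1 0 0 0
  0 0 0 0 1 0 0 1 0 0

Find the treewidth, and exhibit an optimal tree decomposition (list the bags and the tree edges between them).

The largest bag has 3 vertices, giving width 2; this decomposition certifies tw(G) ≤ 2. Conversely, {2, 7, 9} is a clique of size 3, and the vertices of any clique must share a bag in every tree decomposition; so some bag has ≥ 3 vertices and tw(G) ≥ 2. Therefore the treewidth is 2.

Treewidth 2.
Bags: B1 = {1, 5, 9}  B2 = {1, 5, 8}  B3 = {1, 5, 6}  B4 = {5, 7, 9}  B5 = {2, 7, 9}  B6 = {5, 8, 10}  B7 = {3, 7, 9}  B8 = {1, 4, 5}
Tree: B1–B2, B1–B3, B1–B4, B4–B5, B2–B6, B5–B7, B3–B8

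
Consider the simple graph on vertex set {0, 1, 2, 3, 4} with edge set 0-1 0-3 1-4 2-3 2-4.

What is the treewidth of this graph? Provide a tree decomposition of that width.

Treewidth 2.
Bags: B1 = {0, 1, 4}  B2 = {0, 3, 4}  B3 = {2, 3, 4}
Tree: B1–B2, B2–B3

Each bag holds 3 vertices, so the decomposition has width 2, which upper-bounds the treewidth. The edges 4–1–0–3–2–4 form a cycle, so G is not a tree and its treewidth is at least 2. Therefore the treewidth is 2.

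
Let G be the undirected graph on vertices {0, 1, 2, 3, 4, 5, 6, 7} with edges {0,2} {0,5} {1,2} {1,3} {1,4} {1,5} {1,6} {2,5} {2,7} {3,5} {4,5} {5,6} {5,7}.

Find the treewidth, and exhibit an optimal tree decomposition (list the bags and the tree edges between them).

Treewidth 2.
Bags: B1 = {1, 2, 5}  B2 = {1, 4, 5}  B3 = {2, 5, 7}  B4 = {1, 3, 5}  B5 = {1, 5, 6}  B6 = {0, 2, 5}
Tree: B1–B2, B1–B3, B2–B4, B1–B5, B1–B6

Each bag holds 3 vertices, so the decomposition has width 2, which upper-bounds the treewidth. Conversely, {0, 2, 5} is a clique of size 3, and the vertices of any clique must share a bag in every tree decomposition; so some bag has ≥ 3 vertices and tw(G) ≥ 2. Combining the bounds, tw(G) = 2.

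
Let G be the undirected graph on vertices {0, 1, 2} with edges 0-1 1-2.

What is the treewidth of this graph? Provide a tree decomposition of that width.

The largest bag has 2 vertices, giving width 1; this decomposition certifies tw(G) ≤ 1. Any graph with an edge has treewidth ≥ 1, and G has the edge 2–1. Combining the bounds, tw(G) = 1.

Treewidth 1.
One such decomposition:
Bags: B1 = {1, 2}  B2 = {0, 1}
Tree: B1–B2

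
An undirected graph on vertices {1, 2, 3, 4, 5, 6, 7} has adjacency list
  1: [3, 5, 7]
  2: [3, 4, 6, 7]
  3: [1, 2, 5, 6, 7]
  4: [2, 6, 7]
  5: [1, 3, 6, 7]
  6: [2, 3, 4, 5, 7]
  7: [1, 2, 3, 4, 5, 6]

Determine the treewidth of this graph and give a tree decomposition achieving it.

Each bag holds 4 vertices, so the decomposition has width 3, which upper-bounds the treewidth. On the other hand G contains the 4-clique {2, 3, 6, 7}. A clique must lie in a single bag of any decomposition, so no decomposition can have width below 3. Combining the bounds, tw(G) = 3.

Treewidth 3.
One optimal decomposition is:
Bags: B1 = {2, 3, 6, 7}  B2 = {3, 5, 6, 7}  B3 = {1, 3, 5, 7}  B4 = {2, 4, 6, 7}
Tree: B1–B2, B2–B3, B1–B4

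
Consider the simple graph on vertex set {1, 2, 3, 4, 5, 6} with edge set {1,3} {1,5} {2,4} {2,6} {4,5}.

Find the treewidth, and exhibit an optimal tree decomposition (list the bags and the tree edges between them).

Treewidth 1.
One optimal decomposition is:
Bags: B1 = {1, 3}  B2 = {1, 5}  B3 = {4, 5}  B4 = {2, 4}  B5 = {2, 6}
Tree: B1–B2, B2–B3, B3–B4, B4–B5

The largest bag has 2 vertices, giving width 1; this decomposition certifies tw(G) ≤ 1. G has an edge, so its treewidth is at least 1. Therefore the treewidth is 1.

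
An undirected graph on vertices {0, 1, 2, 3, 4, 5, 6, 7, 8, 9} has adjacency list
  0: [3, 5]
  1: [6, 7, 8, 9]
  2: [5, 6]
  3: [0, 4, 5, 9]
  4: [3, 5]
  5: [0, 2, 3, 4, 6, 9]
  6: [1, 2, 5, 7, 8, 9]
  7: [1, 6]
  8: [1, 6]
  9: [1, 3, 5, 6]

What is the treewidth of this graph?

2

A width-2 tree decomposition is:
Bags: B1 = {0, 3, 5}  B2 = {3, 5, 9}  B3 = {5, 6, 9}  B4 = {1, 6, 9}  B5 = {3, 4, 5}  B6 = {2, 5, 6}  B7 = {1, 6, 8}  B8 = {1, 6, 7}
Tree: B1–B2, B2–B3, B3–B4, B2–B5, B3–B6, B4–B7, B7–B8
The largest bag has 3 vertices, giving width 2; this decomposition certifies tw(G) ≤ 2. Conversely, {1, 6, 8} is a clique of size 3, and the vertices of any clique must share a bag in every tree decomposition; so some bag has ≥ 3 vertices and tw(G) ≥ 2. Combining the bounds, tw(G) = 2.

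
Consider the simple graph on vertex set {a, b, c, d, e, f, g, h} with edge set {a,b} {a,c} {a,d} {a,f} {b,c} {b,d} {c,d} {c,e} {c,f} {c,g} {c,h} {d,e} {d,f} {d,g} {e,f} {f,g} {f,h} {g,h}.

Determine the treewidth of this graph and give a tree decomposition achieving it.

The largest bag has 4 vertices, giving width 3; this decomposition certifies tw(G) ≤ 3. Conversely, {c, d, f, g} is a clique of size 4, and the vertices of any clique must share a bag in every tree decomposition; so some bag has ≥ 4 vertices and tw(G) ≥ 3. The upper and lower bounds meet at 3, so that is the treewidth.

Treewidth 3.
One such decomposition:
Bags: B1 = {c, d, f, g}  B2 = {c, f, g, h}  B3 = {a, c, d, f}  B4 = {c, d, e, f}  B5 = {a, b, c, d}
Tree: B1–B2, B1–B3, B1–B4, B3–B5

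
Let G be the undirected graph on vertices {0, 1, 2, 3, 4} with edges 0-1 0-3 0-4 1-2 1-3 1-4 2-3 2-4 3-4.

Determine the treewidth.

A width-3 tree decomposition is:
Bags: B1 = {1, 2, 3, 4}  B2 = {0, 1, 3, 4}
Tree: B1–B2
The largest bag has 4 vertices, giving width 3; this decomposition certifies tw(G) ≤ 3. Conversely, {0, 1, 3, 4} is a clique of size 4, and the vertices of any clique must share a bag in every tree decomposition; so some bag has ≥ 4 vertices and tw(G) ≥ 3. The upper and lower bounds meet at 3, so that is the treewidth.

3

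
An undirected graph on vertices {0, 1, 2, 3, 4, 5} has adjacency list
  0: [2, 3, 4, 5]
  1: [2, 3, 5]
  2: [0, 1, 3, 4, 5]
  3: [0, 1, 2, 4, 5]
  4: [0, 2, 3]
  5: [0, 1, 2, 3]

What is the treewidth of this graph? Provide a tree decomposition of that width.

The largest bag has 4 vertices, giving width 3; this decomposition certifies tw(G) ≤ 3. On the other hand G contains the 4-clique {0, 2, 3, 4}. A clique must lie in a single bag of any decomposition, so no decomposition can have width below 3. Combining the bounds, tw(G) = 3.

Treewidth 3.
One optimal decomposition is:
Bags: B1 = {1, 2, 3, 5}  B2 = {0, 2, 3, 5}  B3 = {0, 2, 3, 4}
Tree: B1–B2, B2–B3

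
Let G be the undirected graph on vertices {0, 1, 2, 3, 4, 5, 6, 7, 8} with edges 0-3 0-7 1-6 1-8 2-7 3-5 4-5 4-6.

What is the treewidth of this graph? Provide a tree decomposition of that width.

Every bag has size at most 2, so the width is 2 − 1 = 1 and tw(G) ≤ 1. G has an edge, so its treewidth is at least 1. Combining the bounds, tw(G) = 1.

Treewidth 1.
One optimal decomposition is:
Bags: B1 = {1, 8}  B2 = {1, 6}  B3 = {4, 6}  B4 = {4, 5}  B5 = {3, 5}  B6 = {0, 3}  B7 = {0, 7}  B8 = {2, 7}
Tree: B1–B2, B2–B3, B3–B4, B4–B5, B5–B6, B6–B7, B7–B8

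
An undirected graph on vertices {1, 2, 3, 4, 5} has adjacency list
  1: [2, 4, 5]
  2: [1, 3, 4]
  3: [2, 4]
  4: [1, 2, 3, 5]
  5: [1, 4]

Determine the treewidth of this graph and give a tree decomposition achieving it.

Each bag holds 3 vertices, so the decomposition has width 2, which upper-bounds the treewidth. On the other hand G contains the 3-clique {1, 2, 4}. A clique must lie in a single bag of any decomposition, so no decomposition can have width below 2. Hence tw(G) = 2 exactly.

Treewidth 2.
One such decomposition:
Bags: B1 = {1, 2, 4}  B2 = {1, 4, 5}  B3 = {2, 3, 4}
Tree: B1–B2, B1–B3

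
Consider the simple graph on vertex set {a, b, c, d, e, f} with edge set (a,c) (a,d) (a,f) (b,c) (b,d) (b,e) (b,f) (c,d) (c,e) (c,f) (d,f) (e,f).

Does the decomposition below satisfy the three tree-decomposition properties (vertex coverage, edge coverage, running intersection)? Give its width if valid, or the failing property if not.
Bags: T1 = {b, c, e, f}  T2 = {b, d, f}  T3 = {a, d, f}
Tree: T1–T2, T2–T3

A tree decomposition must satisfy three properties: every vertex lies in some bag; for every edge, both endpoints lie together in some bag; and for every vertex, the bags containing it form a connected subtree. Here edge (c,d) lies in no bag, so the decomposition is invalid.

No — edge (c,d) lies in no bag.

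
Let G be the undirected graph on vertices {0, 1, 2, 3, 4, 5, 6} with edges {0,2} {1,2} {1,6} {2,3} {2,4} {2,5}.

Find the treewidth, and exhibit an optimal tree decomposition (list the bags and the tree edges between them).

Each bag holds 2 vertices, so the decomposition has width 1, which upper-bounds the treewidth. Since G has at least one edge (e.g. 2–1), it is not an edgeless graph, so tw(G) ≥ 1. Combining the bounds, tw(G) = 1.

Treewidth 1.
Bags: B1 = {1, 2}  B2 = {2, 3}  B3 = {0, 2}  B4 = {2, 4}  B5 = {2, 5}  B6 = {1, 6}
Tree: B1–B2, B2–B3, B2–B4, B3–B5, B1–B6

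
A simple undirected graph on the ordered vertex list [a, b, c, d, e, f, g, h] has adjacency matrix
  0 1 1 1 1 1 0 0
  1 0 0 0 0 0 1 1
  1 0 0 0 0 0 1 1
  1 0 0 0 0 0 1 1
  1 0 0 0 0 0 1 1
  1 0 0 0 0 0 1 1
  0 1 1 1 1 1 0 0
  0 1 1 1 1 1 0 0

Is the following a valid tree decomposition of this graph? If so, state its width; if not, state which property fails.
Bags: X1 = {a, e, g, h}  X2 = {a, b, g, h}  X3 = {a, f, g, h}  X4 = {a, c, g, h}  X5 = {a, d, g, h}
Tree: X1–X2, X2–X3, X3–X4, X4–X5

Every vertex of G appears in some bag (union = {a, b, c, d, e, f, g, h}); every edge is covered by a bag; and for each vertex v the set of bags containing v is connected in the bag tree. The decomposition is therefore valid. The largest bag has 4 vertices, so the width is 3.

Yes; width 3.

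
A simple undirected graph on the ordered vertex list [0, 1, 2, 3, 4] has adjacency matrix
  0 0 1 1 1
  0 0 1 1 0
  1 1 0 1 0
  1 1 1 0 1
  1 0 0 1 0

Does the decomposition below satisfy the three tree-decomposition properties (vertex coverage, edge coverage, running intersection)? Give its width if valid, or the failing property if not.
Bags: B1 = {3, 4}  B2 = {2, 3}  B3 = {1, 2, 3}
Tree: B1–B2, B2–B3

No — vertex 0 appears in no bag.

A tree decomposition must satisfy three properties: every vertex lies in some bag; for every edge, both endpoints lie together in some bag; and for every vertex, the bags containing it form a connected subtree. Here vertex 0 appears in no bag, so the decomposition is invalid.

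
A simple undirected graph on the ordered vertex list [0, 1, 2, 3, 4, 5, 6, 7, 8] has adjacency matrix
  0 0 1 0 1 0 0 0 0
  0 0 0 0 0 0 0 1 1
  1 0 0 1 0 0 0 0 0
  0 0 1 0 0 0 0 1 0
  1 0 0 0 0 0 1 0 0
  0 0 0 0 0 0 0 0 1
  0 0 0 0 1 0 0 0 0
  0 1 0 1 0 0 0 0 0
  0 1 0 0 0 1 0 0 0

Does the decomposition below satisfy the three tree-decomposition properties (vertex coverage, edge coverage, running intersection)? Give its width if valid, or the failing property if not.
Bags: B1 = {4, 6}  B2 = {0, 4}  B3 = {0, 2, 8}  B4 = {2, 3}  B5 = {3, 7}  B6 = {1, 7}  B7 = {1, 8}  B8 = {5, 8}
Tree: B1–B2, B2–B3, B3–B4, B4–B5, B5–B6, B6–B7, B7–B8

A tree decomposition must satisfy three properties: every vertex lies in some bag; for every edge, both endpoints lie together in some bag; and for every vertex, the bags containing it form a connected subtree. Here bags containing vertex 8 are not connected in the tree, so the decomposition is invalid.

No — bags containing vertex 8 are not connected in the tree.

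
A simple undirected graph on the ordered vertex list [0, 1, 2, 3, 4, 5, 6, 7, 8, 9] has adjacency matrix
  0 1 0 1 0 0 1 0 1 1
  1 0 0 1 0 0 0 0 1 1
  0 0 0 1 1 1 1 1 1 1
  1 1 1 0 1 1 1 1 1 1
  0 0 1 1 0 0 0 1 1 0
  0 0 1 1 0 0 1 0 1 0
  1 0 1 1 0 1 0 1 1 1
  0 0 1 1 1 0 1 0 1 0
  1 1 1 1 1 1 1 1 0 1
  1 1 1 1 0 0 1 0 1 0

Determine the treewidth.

4

A width-4 tree decomposition is:
Bags: B1 = {2, 3, 6, 7, 8}  B2 = {2, 3, 6, 8, 9}  B3 = {2, 3, 4, 7, 8}  B4 = {0, 3, 6, 8, 9}  B5 = {0, 1, 3, 8, 9}  B6 = {2, 3, 5, 6, 8}
Tree: B1–B2, B1–B3, B2–B4, B4–B5, B2–B6
Every bag has size at most 5, so the width is 5 − 1 = 4 and tw(G) ≤ 4. On the other hand G contains the 5-clique {0, 1, 3, 8, 9}. A clique must lie in a single bag of any decomposition, so no decomposition can have width below 4. Combining the bounds, tw(G) = 4.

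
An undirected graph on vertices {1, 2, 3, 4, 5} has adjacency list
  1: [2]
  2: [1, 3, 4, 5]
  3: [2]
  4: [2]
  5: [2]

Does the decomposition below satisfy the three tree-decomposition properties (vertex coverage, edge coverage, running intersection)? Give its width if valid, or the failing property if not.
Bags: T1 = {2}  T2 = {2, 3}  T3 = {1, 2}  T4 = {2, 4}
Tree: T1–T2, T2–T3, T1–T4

A tree decomposition must satisfy three properties: every vertex lies in some bag; for every edge, both endpoints lie together in some bag; and for every vertex, the bags containing it form a connected subtree. Here vertex 5 appears in no bag, so the decomposition is invalid.

No — vertex 5 appears in no bag.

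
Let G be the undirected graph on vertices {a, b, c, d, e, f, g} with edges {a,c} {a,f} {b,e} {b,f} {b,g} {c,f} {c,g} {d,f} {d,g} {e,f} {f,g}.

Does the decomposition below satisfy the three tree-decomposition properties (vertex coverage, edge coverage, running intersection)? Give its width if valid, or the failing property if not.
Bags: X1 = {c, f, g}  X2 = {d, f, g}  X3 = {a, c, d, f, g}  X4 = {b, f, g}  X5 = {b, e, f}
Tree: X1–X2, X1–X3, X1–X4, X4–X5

A tree decomposition must satisfy three properties: every vertex lies in some bag; for every edge, both endpoints lie together in some bag; and for every vertex, the bags containing it form a connected subtree. Here bags containing vertex d are not connected in the tree, so the decomposition is invalid.

No — bags containing vertex d are not connected in the tree.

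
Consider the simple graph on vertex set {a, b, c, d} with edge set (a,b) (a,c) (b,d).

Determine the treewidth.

A width-1 tree decomposition is:
Bags: B1 = {b, d}  B2 = {a, b}  B3 = {a, c}
Tree: B1–B2, B2–B3
Each bag holds 2 vertices, so the decomposition has width 1, which upper-bounds the treewidth. Any graph with an edge has treewidth ≥ 1, and G has the edge d–b. Therefore the treewidth is 1.

1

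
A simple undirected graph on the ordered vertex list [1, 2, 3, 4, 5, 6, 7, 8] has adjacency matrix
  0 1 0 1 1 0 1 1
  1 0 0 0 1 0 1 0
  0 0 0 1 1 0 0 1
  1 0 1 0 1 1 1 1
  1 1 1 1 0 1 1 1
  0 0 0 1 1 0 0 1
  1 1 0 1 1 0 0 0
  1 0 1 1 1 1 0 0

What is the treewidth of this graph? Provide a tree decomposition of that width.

The largest bag has 4 vertices, giving width 3; this decomposition certifies tw(G) ≤ 3. For the lower bound, the 4 vertices {1, 2, 5, 7} are pairwise adjacent, and any tree decomposition puts a clique entirely inside one bag — forcing width ≥ 3. Combining the bounds, tw(G) = 3.

Treewidth 3.
One optimal decomposition is:
Bags: B1 = {4, 5, 6, 8}  B2 = {1, 4, 5, 8}  B3 = {3, 4, 5, 8}  B4 = {1, 4, 5, 7}  B5 = {1, 2, 5, 7}
Tree: B1–B2, B1–B3, B2–B4, B4–B5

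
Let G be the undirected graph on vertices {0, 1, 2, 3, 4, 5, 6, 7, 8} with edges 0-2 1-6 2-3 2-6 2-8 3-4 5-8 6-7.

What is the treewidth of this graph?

A width-1 tree decomposition is:
Bags: B1 = {2, 6}  B2 = {2, 3}  B3 = {6, 7}  B4 = {2, 8}  B5 = {0, 2}  B6 = {1, 6}  B7 = {3, 4}  B8 = {5, 8}
Tree: B1–B2, B1–B3, B2–B4, B2–B5, B1–B6, B2–B7, B4–B8
Each bag holds 2 vertices, so the decomposition has width 1, which upper-bounds the treewidth. G has an edge, so its treewidth is at least 1. Therefore the treewidth is 1.

1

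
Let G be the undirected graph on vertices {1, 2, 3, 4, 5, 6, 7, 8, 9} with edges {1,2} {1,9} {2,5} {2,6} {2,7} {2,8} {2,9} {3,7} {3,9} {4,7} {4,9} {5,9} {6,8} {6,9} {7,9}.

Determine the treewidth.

A width-2 tree decomposition is:
Bags: B1 = {2, 6, 9}  B2 = {2, 7, 9}  B3 = {4, 7, 9}  B4 = {2, 5, 9}  B5 = {1, 2, 9}  B6 = {3, 7, 9}  B7 = {2, 6, 8}
Tree: B1–B2, B2–B3, B1–B4, B2–B5, B3–B6, B1–B7
Every bag has size at most 3, so the width is 3 − 1 = 2 and tw(G) ≤ 2. On the other hand G contains the 3-clique {2, 6, 8}. A clique must lie in a single bag of any decomposition, so no decomposition can have width below 2. Hence tw(G) = 2 exactly.

2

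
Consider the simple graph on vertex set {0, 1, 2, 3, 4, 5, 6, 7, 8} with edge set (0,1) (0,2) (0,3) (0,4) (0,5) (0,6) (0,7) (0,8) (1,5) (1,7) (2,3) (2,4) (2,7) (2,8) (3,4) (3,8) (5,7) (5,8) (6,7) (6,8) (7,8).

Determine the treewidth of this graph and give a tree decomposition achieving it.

The largest bag has 4 vertices, giving width 3; this decomposition certifies tw(G) ≤ 3. For the lower bound, the 4 vertices {0, 2, 3, 8} are pairwise adjacent, and any tree decomposition puts a clique entirely inside one bag — forcing width ≥ 3. The upper and lower bounds meet at 3, so that is the treewidth.

Treewidth 3.
One such decomposition:
Bags: B1 = {0, 5, 7, 8}  B2 = {0, 6, 7, 8}  B3 = {0, 1, 5, 7}  B4 = {0, 2, 7, 8}  B5 = {0, 2, 3, 8}  B6 = {0, 2, 3, 4}
Tree: B1–B2, B1–B3, B1–B4, B4–B5, B5–B6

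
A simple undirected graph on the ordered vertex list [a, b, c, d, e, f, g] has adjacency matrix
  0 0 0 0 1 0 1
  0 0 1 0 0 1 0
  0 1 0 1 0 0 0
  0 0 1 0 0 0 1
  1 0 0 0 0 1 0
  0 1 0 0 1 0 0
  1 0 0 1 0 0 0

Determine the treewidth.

A width-2 tree decomposition is:
Bags: B1 = {a, e, g}  B2 = {d, e, g}  B3 = {c, d, e}  B4 = {b, c, e}  B5 = {b, e, f}
Tree: B1–B2, B2–B3, B3–B4, B4–B5
Every bag has size at most 3, so the width is 3 − 1 = 2 and tw(G) ≤ 2. The edges e–a–g–d–c–b–f–e form a cycle, so G is not a tree and its treewidth is at least 2. Therefore the treewidth is 2.

2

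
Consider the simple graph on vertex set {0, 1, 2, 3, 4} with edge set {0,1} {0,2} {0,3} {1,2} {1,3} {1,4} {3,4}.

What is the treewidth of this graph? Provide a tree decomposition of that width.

Each bag holds 3 vertices, so the decomposition has width 2, which upper-bounds the treewidth. For the lower bound, the 3 vertices {0, 1, 2} are pairwise adjacent, and any tree decomposition puts a clique entirely inside one bag — forcing width ≥ 2. Therefore the treewidth is 2.

Treewidth 2.
One such decomposition:
Bags: B1 = {1, 3, 4}  B2 = {0, 1, 3}  B3 = {0, 1, 2}
Tree: B1–B2, B2–B3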